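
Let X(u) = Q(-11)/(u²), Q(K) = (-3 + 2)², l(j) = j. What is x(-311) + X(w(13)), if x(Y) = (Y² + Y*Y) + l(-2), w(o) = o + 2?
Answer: 43524001/225 ≈ 1.9344e+5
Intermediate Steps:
Q(K) = 1 (Q(K) = (-1)² = 1)
w(o) = 2 + o
x(Y) = -2 + 2*Y² (x(Y) = (Y² + Y*Y) - 2 = (Y² + Y²) - 2 = 2*Y² - 2 = -2 + 2*Y²)
X(u) = u⁻² (X(u) = 1/u² = u⁻²)
x(-311) + X(w(13)) = (-2 + 2*(-311)²) + (2 + 13)⁻² = (-2 + 2*96721) + 15⁻² = (-2 + 193442) + 1/225 = 193440 + 1/225 = 43524001/225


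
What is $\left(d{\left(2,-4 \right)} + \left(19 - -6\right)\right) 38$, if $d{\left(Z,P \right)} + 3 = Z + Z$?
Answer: $988$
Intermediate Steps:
$d{\left(Z,P \right)} = -3 + 2 Z$ ($d{\left(Z,P \right)} = -3 + \left(Z + Z\right) = -3 + 2 Z$)
$\left(d{\left(2,-4 \right)} + \left(19 - -6\right)\right) 38 = \left(\left(-3 + 2 \cdot 2\right) + \left(19 - -6\right)\right) 38 = \left(\left(-3 + 4\right) + \left(19 + 6\right)\right) 38 = \left(1 + 25\right) 38 = 26 \cdot 38 = 988$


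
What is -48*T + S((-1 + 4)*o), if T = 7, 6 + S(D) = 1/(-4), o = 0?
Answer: -1369/4 ≈ -342.25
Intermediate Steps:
S(D) = -25/4 (S(D) = -6 + 1/(-4) = -6 - ¼ = -25/4)
-48*T + S((-1 + 4)*o) = -48*7 - 25/4 = -336 - 25/4 = -1369/4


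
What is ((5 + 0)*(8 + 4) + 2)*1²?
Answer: 62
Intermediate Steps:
((5 + 0)*(8 + 4) + 2)*1² = (5*12 + 2)*1 = (60 + 2)*1 = 62*1 = 62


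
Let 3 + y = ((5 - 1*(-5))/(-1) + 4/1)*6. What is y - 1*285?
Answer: -324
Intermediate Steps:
y = -39 (y = -3 + ((5 - 1*(-5))/(-1) + 4/1)*6 = -3 + ((5 + 5)*(-1) + 4*1)*6 = -3 + (10*(-1) + 4)*6 = -3 + (-10 + 4)*6 = -3 - 6*6 = -3 - 36 = -39)
y - 1*285 = -39 - 1*285 = -39 - 285 = -324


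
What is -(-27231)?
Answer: 27231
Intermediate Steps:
-(-27231) = -9077*(-3) = 27231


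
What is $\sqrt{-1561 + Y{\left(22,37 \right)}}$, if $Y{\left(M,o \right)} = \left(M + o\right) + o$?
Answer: $i \sqrt{1465} \approx 38.275 i$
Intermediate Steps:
$Y{\left(M,o \right)} = M + 2 o$
$\sqrt{-1561 + Y{\left(22,37 \right)}} = \sqrt{-1561 + \left(22 + 2 \cdot 37\right)} = \sqrt{-1561 + \left(22 + 74\right)} = \sqrt{-1561 + 96} = \sqrt{-1465} = i \sqrt{1465}$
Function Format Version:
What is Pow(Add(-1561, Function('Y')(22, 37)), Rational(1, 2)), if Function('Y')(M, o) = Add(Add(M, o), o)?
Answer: Mul(I, Pow(1465, Rational(1, 2))) ≈ Mul(38.275, I)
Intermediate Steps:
Function('Y')(M, o) = Add(M, Mul(2, o))
Pow(Add(-1561, Function('Y')(22, 37)), Rational(1, 2)) = Pow(Add(-1561, Add(22, Mul(2, 37))), Rational(1, 2)) = Pow(Add(-1561, Add(22, 74)), Rational(1, 2)) = Pow(Add(-1561, 96), Rational(1, 2)) = Pow(-1465, Rational(1, 2)) = Mul(I, Pow(1465, Rational(1, 2)))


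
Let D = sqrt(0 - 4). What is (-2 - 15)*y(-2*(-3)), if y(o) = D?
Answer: -34*I ≈ -34.0*I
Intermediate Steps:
D = 2*I (D = sqrt(-4) = 2*I ≈ 2.0*I)
y(o) = 2*I
(-2 - 15)*y(-2*(-3)) = (-2 - 15)*(2*I) = -34*I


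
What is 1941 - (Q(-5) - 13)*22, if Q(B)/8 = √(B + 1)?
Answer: 2227 - 352*I ≈ 2227.0 - 352.0*I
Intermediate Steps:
Q(B) = 8*√(1 + B) (Q(B) = 8*√(B + 1) = 8*√(1 + B))
1941 - (Q(-5) - 13)*22 = 1941 - (8*√(1 - 5) - 13)*22 = 1941 - (8*√(-4) - 13)*22 = 1941 - (8*(2*I) - 13)*22 = 1941 - (16*I - 13)*22 = 1941 - (-13 + 16*I)*22 = 1941 - (-286 + 352*I) = 1941 + (286 - 352*I) = 2227 - 352*I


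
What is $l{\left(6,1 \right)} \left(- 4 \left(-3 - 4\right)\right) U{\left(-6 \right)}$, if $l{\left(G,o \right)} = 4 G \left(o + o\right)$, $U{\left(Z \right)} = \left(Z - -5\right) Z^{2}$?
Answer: $-48384$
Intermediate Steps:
$U{\left(Z \right)} = Z^{2} \left(5 + Z\right)$ ($U{\left(Z \right)} = \left(Z + 5\right) Z^{2} = \left(5 + Z\right) Z^{2} = Z^{2} \left(5 + Z\right)$)
$l{\left(G,o \right)} = 8 G o$ ($l{\left(G,o \right)} = 4 G 2 o = 4 \cdot 2 G o = 8 G o$)
$l{\left(6,1 \right)} \left(- 4 \left(-3 - 4\right)\right) U{\left(-6 \right)} = 8 \cdot 6 \cdot 1 \left(- 4 \left(-3 - 4\right)\right) \left(-6\right)^{2} \left(5 - 6\right) = 48 \left(\left(-4\right) \left(-7\right)\right) 36 \left(-1\right) = 48 \cdot 28 \left(-36\right) = 1344 \left(-36\right) = -48384$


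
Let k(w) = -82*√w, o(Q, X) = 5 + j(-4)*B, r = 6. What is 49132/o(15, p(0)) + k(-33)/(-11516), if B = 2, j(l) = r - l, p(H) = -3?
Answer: 49132/25 + 41*I*√33/5758 ≈ 1965.3 + 0.040904*I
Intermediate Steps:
j(l) = 6 - l
o(Q, X) = 25 (o(Q, X) = 5 + (6 - 1*(-4))*2 = 5 + (6 + 4)*2 = 5 + 10*2 = 5 + 20 = 25)
49132/o(15, p(0)) + k(-33)/(-11516) = 49132/25 - 82*I*√33/(-11516) = 49132*(1/25) - 82*I*√33*(-1/11516) = 49132/25 - 82*I*√33*(-1/11516) = 49132/25 + 41*I*√33/5758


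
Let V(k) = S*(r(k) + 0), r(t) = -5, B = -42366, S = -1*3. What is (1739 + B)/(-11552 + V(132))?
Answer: 40627/11537 ≈ 3.5215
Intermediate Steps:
S = -3
V(k) = 15 (V(k) = -3*(-5 + 0) = -3*(-5) = 15)
(1739 + B)/(-11552 + V(132)) = (1739 - 42366)/(-11552 + 15) = -40627/(-11537) = -40627*(-1/11537) = 40627/11537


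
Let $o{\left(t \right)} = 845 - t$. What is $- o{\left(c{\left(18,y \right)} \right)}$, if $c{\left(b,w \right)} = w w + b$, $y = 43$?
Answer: $1022$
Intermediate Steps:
$c{\left(b,w \right)} = b + w^{2}$ ($c{\left(b,w \right)} = w^{2} + b = b + w^{2}$)
$- o{\left(c{\left(18,y \right)} \right)} = - (845 - \left(18 + 43^{2}\right)) = - (845 - \left(18 + 1849\right)) = - (845 - 1867) = \left(-1\right) \left(-1022\right) = 1022$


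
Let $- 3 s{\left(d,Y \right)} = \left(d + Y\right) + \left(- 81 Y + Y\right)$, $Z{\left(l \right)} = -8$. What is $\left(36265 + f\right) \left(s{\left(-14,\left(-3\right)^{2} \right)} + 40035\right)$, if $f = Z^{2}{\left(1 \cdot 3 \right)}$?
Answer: $\frac{4389633070}{3} \approx 1.4632 \cdot 10^{9}$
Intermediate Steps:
$f = 64$ ($f = \left(-8\right)^{2} = 64$)
$s{\left(d,Y \right)} = - \frac{d}{3} + \frac{79 Y}{3}$ ($s{\left(d,Y \right)} = - \frac{\left(d + Y\right) + \left(- 81 Y + Y\right)}{3} = - \frac{\left(Y + d\right) - 80 Y}{3} = - \frac{d - 79 Y}{3} = - \frac{d}{3} + \frac{79 Y}{3}$)
$\left(36265 + f\right) \left(s{\left(-14,\left(-3\right)^{2} \right)} + 40035\right) = \left(36265 + 64\right) \left(\left(\left(- \frac{1}{3}\right) \left(-14\right) + \frac{79 \left(-3\right)^{2}}{3}\right) + 40035\right) = 36329 \left(\left(\frac{14}{3} + \frac{79}{3} \cdot 9\right) + 40035\right) = 36329 \left(\left(\frac{14}{3} + 237\right) + 40035\right) = 36329 \left(\frac{725}{3} + 40035\right) = 36329 \cdot \frac{120830}{3} = \frac{4389633070}{3}$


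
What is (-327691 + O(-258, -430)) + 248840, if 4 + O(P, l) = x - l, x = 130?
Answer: -78295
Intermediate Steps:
O(P, l) = 126 - l (O(P, l) = -4 + (130 - l) = 126 - l)
(-327691 + O(-258, -430)) + 248840 = (-327691 + (126 - 1*(-430))) + 248840 = (-327691 + (126 + 430)) + 248840 = (-327691 + 556) + 248840 = -327135 + 248840 = -78295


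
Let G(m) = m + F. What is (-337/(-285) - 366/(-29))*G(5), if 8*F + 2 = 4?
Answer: 798581/11020 ≈ 72.467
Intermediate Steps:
F = ¼ (F = -¼ + (⅛)*4 = -¼ + ½ = ¼ ≈ 0.25000)
G(m) = ¼ + m (G(m) = m + ¼ = ¼ + m)
(-337/(-285) - 366/(-29))*G(5) = (-337/(-285) - 366/(-29))*(¼ + 5) = (-337*(-1/285) - 366*(-1/29))*(21/4) = (337/285 + 366/29)*(21/4) = (114083/8265)*(21/4) = 798581/11020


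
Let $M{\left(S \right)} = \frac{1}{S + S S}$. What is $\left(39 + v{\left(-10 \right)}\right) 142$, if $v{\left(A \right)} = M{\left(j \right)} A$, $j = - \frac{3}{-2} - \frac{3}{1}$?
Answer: $\frac{10934}{3} \approx 3644.7$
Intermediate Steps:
$j = - \frac{3}{2}$ ($j = \left(-3\right) \left(- \frac{1}{2}\right) - 3 = \frac{3}{2} - 3 = - \frac{3}{2} \approx -1.5$)
$M{\left(S \right)} = \frac{1}{S + S^{2}}$
$v{\left(A \right)} = \frac{4 A}{3}$ ($v{\left(A \right)} = \frac{1}{\left(- \frac{3}{2}\right) \left(1 - \frac{3}{2}\right)} A = - \frac{2}{3 \left(- \frac{1}{2}\right)} A = \left(- \frac{2}{3}\right) \left(-2\right) A = \frac{4 A}{3}$)
$\left(39 + v{\left(-10 \right)}\right) 142 = \left(39 + \frac{4}{3} \left(-10\right)\right) 142 = \left(39 - \frac{40}{3}\right) 142 = \frac{77}{3} \cdot 142 = \frac{10934}{3}$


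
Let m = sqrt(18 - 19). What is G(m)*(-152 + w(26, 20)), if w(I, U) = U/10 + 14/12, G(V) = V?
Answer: -893*I/6 ≈ -148.83*I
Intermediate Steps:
m = I (m = sqrt(-1) = I ≈ 1.0*I)
w(I, U) = 7/6 + U/10 (w(I, U) = U*(1/10) + 14*(1/12) = U/10 + 7/6 = 7/6 + U/10)
G(m)*(-152 + w(26, 20)) = I*(-152 + (7/6 + (1/10)*20)) = I*(-152 + (7/6 + 2)) = I*(-152 + 19/6) = I*(-893/6) = -893*I/6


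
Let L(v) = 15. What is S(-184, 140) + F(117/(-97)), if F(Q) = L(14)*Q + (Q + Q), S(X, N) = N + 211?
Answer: 32058/97 ≈ 330.49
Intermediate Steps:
S(X, N) = 211 + N
F(Q) = 17*Q (F(Q) = 15*Q + (Q + Q) = 15*Q + 2*Q = 17*Q)
S(-184, 140) + F(117/(-97)) = (211 + 140) + 17*(117/(-97)) = 351 + 17*(117*(-1/97)) = 351 + 17*(-117/97) = 351 - 1989/97 = 32058/97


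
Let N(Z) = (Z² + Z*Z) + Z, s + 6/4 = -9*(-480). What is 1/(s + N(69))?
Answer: 2/27819 ≈ 7.1893e-5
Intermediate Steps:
s = 8637/2 (s = -3/2 - 9*(-480) = -3/2 + 4320 = 8637/2 ≈ 4318.5)
N(Z) = Z + 2*Z² (N(Z) = (Z² + Z²) + Z = 2*Z² + Z = Z + 2*Z²)
1/(s + N(69)) = 1/(8637/2 + 69*(1 + 2*69)) = 1/(8637/2 + 69*(1 + 138)) = 1/(8637/2 + 69*139) = 1/(8637/2 + 9591) = 1/(27819/2) = 2/27819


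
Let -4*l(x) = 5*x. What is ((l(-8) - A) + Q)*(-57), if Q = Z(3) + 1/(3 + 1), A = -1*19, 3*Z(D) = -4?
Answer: -6365/4 ≈ -1591.3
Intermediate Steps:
Z(D) = -4/3 (Z(D) = (⅓)*(-4) = -4/3)
l(x) = -5*x/4
A = -19
Q = -13/12 (Q = -4/3 + 1/(3 + 1) = -4/3 + 1/4 = -4/3 + ¼ = -13/12 ≈ -1.0833)
((l(-8) - A) + Q)*(-57) = ((-5/4*(-8) - 1*(-19)) - 13/12)*(-57) = ((10 + 19) - 13/12)*(-57) = (29 - 13/12)*(-57) = (335/12)*(-57) = -6365/4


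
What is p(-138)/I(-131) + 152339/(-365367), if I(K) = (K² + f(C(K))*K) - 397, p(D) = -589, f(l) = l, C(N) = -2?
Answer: -2808924977/6220738542 ≈ -0.45154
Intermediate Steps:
I(K) = -397 + K² - 2*K (I(K) = (K² - 2*K) - 397 = -397 + K² - 2*K)
p(-138)/I(-131) + 152339/(-365367) = -589/(-397 + (-131)² - 2*(-131)) + 152339/(-365367) = -589/(-397 + 17161 + 262) + 152339*(-1/365367) = -589/17026 - 152339/365367 = -2808924977/6220738542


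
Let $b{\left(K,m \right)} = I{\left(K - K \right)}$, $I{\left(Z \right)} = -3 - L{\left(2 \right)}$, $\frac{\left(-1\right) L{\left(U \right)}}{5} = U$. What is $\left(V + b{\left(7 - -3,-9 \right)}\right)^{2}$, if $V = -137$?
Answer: $16900$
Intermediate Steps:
$L{\left(U \right)} = - 5 U$
$I{\left(Z \right)} = 7$ ($I{\left(Z \right)} = -3 - \left(-5\right) 2 = -3 - -10 = -3 + 10 = 7$)
$b{\left(K,m \right)} = 7$
$\left(V + b{\left(7 - -3,-9 \right)}\right)^{2} = \left(-137 + 7\right)^{2} = \left(-130\right)^{2} = 16900$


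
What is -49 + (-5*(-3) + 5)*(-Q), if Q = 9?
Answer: -229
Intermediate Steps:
-49 + (-5*(-3) + 5)*(-Q) = -49 + (-5*(-3) + 5)*(-1*9) = -49 + (15 + 5)*(-9) = -49 + 20*(-9) = -49 - 180 = -229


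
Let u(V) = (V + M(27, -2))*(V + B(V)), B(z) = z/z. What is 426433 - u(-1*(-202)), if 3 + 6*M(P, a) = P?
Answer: 384615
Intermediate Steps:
B(z) = 1
M(P, a) = -½ + P/6
u(V) = (1 + V)*(4 + V) (u(V) = (V + (-½ + (⅙)*27))*(V + 1) = (V + (-½ + 9/2))*(1 + V) = (V + 4)*(1 + V) = (4 + V)*(1 + V) = (1 + V)*(4 + V))
426433 - u(-1*(-202)) = 426433 - (4 + (-1*(-202))² + 5*(-1*(-202))) = 426433 - (4 + 202² + 5*202) = 426433 - (4 + 40804 + 1010) = 426433 - 1*41818 = 426433 - 41818 = 384615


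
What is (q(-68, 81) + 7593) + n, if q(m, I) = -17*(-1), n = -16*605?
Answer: -2070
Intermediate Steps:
n = -9680
q(m, I) = 17
(q(-68, 81) + 7593) + n = (17 + 7593) - 9680 = 7610 - 9680 = -2070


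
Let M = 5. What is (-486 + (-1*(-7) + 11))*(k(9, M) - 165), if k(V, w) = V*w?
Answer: 56160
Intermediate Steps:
(-486 + (-1*(-7) + 11))*(k(9, M) - 165) = (-486 + (-1*(-7) + 11))*(9*5 - 165) = (-486 + (7 + 11))*(45 - 165) = (-486 + 18)*(-120) = -468*(-120) = 56160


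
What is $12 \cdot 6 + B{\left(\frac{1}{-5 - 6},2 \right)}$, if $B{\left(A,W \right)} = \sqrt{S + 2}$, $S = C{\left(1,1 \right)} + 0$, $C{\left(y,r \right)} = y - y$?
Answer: $72 + \sqrt{2} \approx 73.414$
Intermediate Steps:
$C{\left(y,r \right)} = 0$
$S = 0$ ($S = 0 + 0 = 0$)
$B{\left(A,W \right)} = \sqrt{2}$ ($B{\left(A,W \right)} = \sqrt{0 + 2} = \sqrt{2}$)
$12 \cdot 6 + B{\left(\frac{1}{-5 - 6},2 \right)} = 12 \cdot 6 + \sqrt{2} = 72 + \sqrt{2}$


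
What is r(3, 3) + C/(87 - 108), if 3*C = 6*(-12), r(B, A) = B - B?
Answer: 8/7 ≈ 1.1429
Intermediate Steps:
r(B, A) = 0
C = -24 (C = (6*(-12))/3 = (⅓)*(-72) = -24)
r(3, 3) + C/(87 - 108) = 0 - 24/(87 - 108) = 0 - 24/(-21) = 0 - 1/21*(-24) = 0 + 8/7 = 8/7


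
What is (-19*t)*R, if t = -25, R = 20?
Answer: 9500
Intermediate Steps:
(-19*t)*R = -19*(-25)*20 = 475*20 = 9500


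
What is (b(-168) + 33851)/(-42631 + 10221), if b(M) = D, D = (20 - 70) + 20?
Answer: -33821/32410 ≈ -1.0435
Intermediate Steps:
D = -30 (D = -50 + 20 = -30)
b(M) = -30
(b(-168) + 33851)/(-42631 + 10221) = (-30 + 33851)/(-42631 + 10221) = 33821/(-32410) = 33821*(-1/32410) = -33821/32410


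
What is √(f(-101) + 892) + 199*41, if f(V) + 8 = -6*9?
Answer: 8159 + √830 ≈ 8187.8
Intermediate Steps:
f(V) = -62 (f(V) = -8 - 6*9 = -8 - 54 = -62)
√(f(-101) + 892) + 199*41 = √(-62 + 892) + 199*41 = √830 + 8159 = 8159 + √830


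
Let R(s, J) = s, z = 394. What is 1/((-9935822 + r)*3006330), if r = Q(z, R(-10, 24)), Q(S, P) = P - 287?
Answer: -1/29871252633270 ≈ -3.3477e-14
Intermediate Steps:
Q(S, P) = -287 + P
r = -297 (r = -287 - 10 = -297)
1/((-9935822 + r)*3006330) = 1/(-9935822 - 297*3006330) = (1/3006330)/(-9936119) = -1/9936119*1/3006330 = -1/29871252633270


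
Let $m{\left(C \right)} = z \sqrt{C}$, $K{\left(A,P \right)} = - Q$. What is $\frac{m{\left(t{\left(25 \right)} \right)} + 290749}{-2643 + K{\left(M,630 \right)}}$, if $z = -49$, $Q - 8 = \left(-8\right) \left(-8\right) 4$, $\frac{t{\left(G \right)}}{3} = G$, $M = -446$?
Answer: $- \frac{290749}{2907} + \frac{245 \sqrt{3}}{2907} \approx -99.871$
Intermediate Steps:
$t{\left(G \right)} = 3 G$
$Q = 264$ ($Q = 8 + \left(-8\right) \left(-8\right) 4 = 8 + 64 \cdot 4 = 8 + 256 = 264$)
$K{\left(A,P \right)} = -264$ ($K{\left(A,P \right)} = \left(-1\right) 264 = -264$)
$m{\left(C \right)} = - 49 \sqrt{C}$
$\frac{m{\left(t{\left(25 \right)} \right)} + 290749}{-2643 + K{\left(M,630 \right)}} = \frac{- 49 \sqrt{3 \cdot 25} + 290749}{-2643 - 264} = \frac{- 49 \sqrt{75} + 290749}{-2907} = \left(- 49 \cdot 5 \sqrt{3} + 290749\right) \left(- \frac{1}{2907}\right) = \left(- 245 \sqrt{3} + 290749\right) \left(- \frac{1}{2907}\right) = \left(290749 - 245 \sqrt{3}\right) \left(- \frac{1}{2907}\right) = - \frac{290749}{2907} + \frac{245 \sqrt{3}}{2907}$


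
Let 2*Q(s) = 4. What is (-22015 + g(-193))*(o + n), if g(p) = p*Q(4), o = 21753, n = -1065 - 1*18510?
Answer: -48789378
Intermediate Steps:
n = -19575 (n = -1065 - 18510 = -19575)
Q(s) = 2 (Q(s) = (½)*4 = 2)
g(p) = 2*p (g(p) = p*2 = 2*p)
(-22015 + g(-193))*(o + n) = (-22015 + 2*(-193))*(21753 - 19575) = (-22015 - 386)*2178 = -22401*2178 = -48789378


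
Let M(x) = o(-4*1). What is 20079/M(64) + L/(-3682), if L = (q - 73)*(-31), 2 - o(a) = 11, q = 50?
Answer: -8215255/3682 ≈ -2231.2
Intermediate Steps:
o(a) = -9 (o(a) = 2 - 1*11 = 2 - 11 = -9)
L = 713 (L = (50 - 73)*(-31) = -23*(-31) = 713)
M(x) = -9
20079/M(64) + L/(-3682) = 20079/(-9) + 713/(-3682) = 20079*(-⅑) + 713*(-1/3682) = -2231 - 713/3682 = -8215255/3682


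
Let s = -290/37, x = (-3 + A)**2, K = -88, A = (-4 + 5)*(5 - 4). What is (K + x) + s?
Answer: -3398/37 ≈ -91.838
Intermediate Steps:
A = 1 (A = 1*1 = 1)
x = 4 (x = (-3 + 1)**2 = (-2)**2 = 4)
s = -290/37 (s = -290*1/37 = -290/37 ≈ -7.8378)
(K + x) + s = (-88 + 4) - 290/37 = -84 - 290/37 = -3398/37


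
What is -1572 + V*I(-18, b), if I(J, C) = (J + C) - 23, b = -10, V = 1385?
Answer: -72207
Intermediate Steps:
I(J, C) = -23 + C + J (I(J, C) = (C + J) - 23 = -23 + C + J)
-1572 + V*I(-18, b) = -1572 + 1385*(-23 - 10 - 18) = -1572 + 1385*(-51) = -1572 - 70635 = -72207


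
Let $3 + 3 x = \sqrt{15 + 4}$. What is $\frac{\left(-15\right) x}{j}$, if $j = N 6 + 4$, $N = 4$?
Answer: $\frac{15}{28} - \frac{5 \sqrt{19}}{28} \approx -0.24266$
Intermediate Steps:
$j = 28$ ($j = 4 \cdot 6 + 4 = 24 + 4 = 28$)
$x = -1 + \frac{\sqrt{19}}{3}$ ($x = -1 + \frac{\sqrt{15 + 4}}{3} = -1 + \frac{\sqrt{19}}{3} \approx 0.45297$)
$\frac{\left(-15\right) x}{j} = \frac{\left(-15\right) \left(-1 + \frac{\sqrt{19}}{3}\right)}{28} = \left(15 - 5 \sqrt{19}\right) \frac{1}{28} = \frac{15}{28} - \frac{5 \sqrt{19}}{28}$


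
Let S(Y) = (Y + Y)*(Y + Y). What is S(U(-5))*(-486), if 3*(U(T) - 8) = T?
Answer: -77976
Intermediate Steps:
U(T) = 8 + T/3
S(Y) = 4*Y² (S(Y) = (2*Y)*(2*Y) = 4*Y²)
S(U(-5))*(-486) = (4*(8 + (⅓)*(-5))²)*(-486) = (4*(8 - 5/3)²)*(-486) = (4*(19/3)²)*(-486) = (4*(361/9))*(-486) = (1444/9)*(-486) = -77976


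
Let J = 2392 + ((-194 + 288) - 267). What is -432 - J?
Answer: -2651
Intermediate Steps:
J = 2219 (J = 2392 + (94 - 267) = 2392 - 173 = 2219)
-432 - J = -432 - 1*2219 = -432 - 2219 = -2651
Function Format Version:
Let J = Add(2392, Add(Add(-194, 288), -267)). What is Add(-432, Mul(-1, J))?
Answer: -2651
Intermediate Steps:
J = 2219 (J = Add(2392, Add(94, -267)) = Add(2392, -173) = 2219)
Add(-432, Mul(-1, J)) = Add(-432, Mul(-1, 2219)) = Add(-432, -2219) = -2651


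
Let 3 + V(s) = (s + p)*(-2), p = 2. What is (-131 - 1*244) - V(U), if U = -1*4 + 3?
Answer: -370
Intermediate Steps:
U = -1 (U = -4 + 3 = -1)
V(s) = -7 - 2*s (V(s) = -3 + (s + 2)*(-2) = -3 + (2 + s)*(-2) = -3 + (-4 - 2*s) = -7 - 2*s)
(-131 - 1*244) - V(U) = (-131 - 1*244) - (-7 - 2*(-1)) = (-131 - 244) - (-7 + 2) = -375 - 1*(-5) = -375 + 5 = -370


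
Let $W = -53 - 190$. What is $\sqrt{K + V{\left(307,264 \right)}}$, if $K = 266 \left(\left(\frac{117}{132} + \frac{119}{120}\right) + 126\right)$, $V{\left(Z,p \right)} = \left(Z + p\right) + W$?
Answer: $\frac{\sqrt{3740013255}}{330} \approx 185.32$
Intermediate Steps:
$W = -243$ ($W = -53 - 190 = -243$)
$V{\left(Z,p \right)} = -243 + Z + p$ ($V{\left(Z,p \right)} = \left(Z + p\right) - 243 = -243 + Z + p$)
$K = \frac{22450267}{660}$ ($K = 266 \left(\left(117 \cdot \frac{1}{132} + 119 \cdot \frac{1}{120}\right) + 126\right) = 266 \left(\left(\frac{39}{44} + \frac{119}{120}\right) + 126\right) = 266 \left(\frac{2479}{1320} + 126\right) = 266 \cdot \frac{168799}{1320} = \frac{22450267}{660} \approx 34016.0$)
$\sqrt{K + V{\left(307,264 \right)}} = \sqrt{\frac{22450267}{660} + \left(-243 + 307 + 264\right)} = \sqrt{\frac{22450267}{660} + 328} = \sqrt{\frac{22666747}{660}} = \frac{\sqrt{3740013255}}{330}$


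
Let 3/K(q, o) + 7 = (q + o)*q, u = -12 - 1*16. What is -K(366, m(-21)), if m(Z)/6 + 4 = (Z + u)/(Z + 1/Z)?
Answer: -663/28791307 ≈ -2.3028e-5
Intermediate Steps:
u = -28 (u = -12 - 16 = -28)
m(Z) = -24 + 6*(-28 + Z)/(Z + 1/Z) (m(Z) = -24 + 6*((Z - 28)/(Z + 1/Z)) = -24 + 6*((-28 + Z)/(Z + 1/Z)) = -24 + 6*(-28 + Z)/(Z + 1/Z))
K(q, o) = 3/(-7 + q*(o + q)) (K(q, o) = 3/(-7 + (q + o)*q) = 3/(-7 + (o + q)*q) = 3/(-7 + q*(o + q)))
-K(366, m(-21)) = -3/(-7 + 366**2 + (6*(-4 - 28*(-21) - 3*(-21)**2)/(1 + (-21)**2))*366) = -3/(-7 + 133956 + (6*(-4 + 588 - 3*441)/(1 + 441))*366) = -3/(-7 + 133956 + (6*(-4 + 588 - 1323)/442)*366) = -3/(-7 + 133956 + (6*(1/442)*(-739))*366) = -3/(-7 + 133956 - 2217/221*366) = -3/(-7 + 133956 - 811422/221) = -3/28791307/221 = -3*221/28791307 = -1*663/28791307 = -663/28791307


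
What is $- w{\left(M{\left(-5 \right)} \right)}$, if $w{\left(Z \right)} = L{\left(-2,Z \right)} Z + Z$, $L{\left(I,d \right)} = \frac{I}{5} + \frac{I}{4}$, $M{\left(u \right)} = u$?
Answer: $\frac{1}{2} \approx 0.5$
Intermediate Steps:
$L{\left(I,d \right)} = \frac{9 I}{20}$ ($L{\left(I,d \right)} = I \frac{1}{5} + I \frac{1}{4} = \frac{I}{5} + \frac{I}{4} = \frac{9 I}{20}$)
$w{\left(Z \right)} = \frac{Z}{10}$ ($w{\left(Z \right)} = \frac{9}{20} \left(-2\right) Z + Z = - \frac{9 Z}{10} + Z = \frac{Z}{10}$)
$- w{\left(M{\left(-5 \right)} \right)} = - \frac{-5}{10} = \left(-1\right) \left(- \frac{1}{2}\right) = \frac{1}{2}$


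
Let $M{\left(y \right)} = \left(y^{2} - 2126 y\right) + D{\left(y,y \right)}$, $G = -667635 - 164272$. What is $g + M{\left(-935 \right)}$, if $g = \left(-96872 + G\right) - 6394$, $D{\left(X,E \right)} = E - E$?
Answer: $1926862$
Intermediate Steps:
$D{\left(X,E \right)} = 0$
$G = -831907$ ($G = -667635 - 164272 = -831907$)
$g = -935173$ ($g = \left(-96872 - 831907\right) - 6394 = -928779 - 6394 = -935173$)
$M{\left(y \right)} = y^{2} - 2126 y$ ($M{\left(y \right)} = \left(y^{2} - 2126 y\right) + 0 = y^{2} - 2126 y$)
$g + M{\left(-935 \right)} = -935173 - 935 \left(-2126 - 935\right) = -935173 - -2862035 = -935173 + 2862035 = 1926862$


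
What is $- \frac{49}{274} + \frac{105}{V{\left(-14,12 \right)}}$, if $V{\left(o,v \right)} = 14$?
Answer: $\frac{1003}{137} \approx 7.3212$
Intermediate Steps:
$- \frac{49}{274} + \frac{105}{V{\left(-14,12 \right)}} = - \frac{49}{274} + \frac{105}{14} = \left(-49\right) \frac{1}{274} + 105 \cdot \frac{1}{14} = - \frac{49}{274} + \frac{15}{2} = \frac{1003}{137}$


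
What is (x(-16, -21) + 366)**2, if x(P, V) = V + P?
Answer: 108241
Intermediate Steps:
x(P, V) = P + V
(x(-16, -21) + 366)**2 = ((-16 - 21) + 366)**2 = (-37 + 366)**2 = 329**2 = 108241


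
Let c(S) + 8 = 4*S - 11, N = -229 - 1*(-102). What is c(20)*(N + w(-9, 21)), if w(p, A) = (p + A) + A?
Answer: -5734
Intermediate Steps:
N = -127 (N = -229 + 102 = -127)
w(p, A) = p + 2*A (w(p, A) = (A + p) + A = p + 2*A)
c(S) = -19 + 4*S (c(S) = -8 + (4*S - 11) = -8 + (-11 + 4*S) = -19 + 4*S)
c(20)*(N + w(-9, 21)) = (-19 + 4*20)*(-127 + (-9 + 2*21)) = (-19 + 80)*(-127 + (-9 + 42)) = 61*(-127 + 33) = 61*(-94) = -5734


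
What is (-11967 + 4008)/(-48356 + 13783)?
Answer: 1137/4939 ≈ 0.23021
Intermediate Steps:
(-11967 + 4008)/(-48356 + 13783) = -7959/(-34573) = -7959*(-1/34573) = 1137/4939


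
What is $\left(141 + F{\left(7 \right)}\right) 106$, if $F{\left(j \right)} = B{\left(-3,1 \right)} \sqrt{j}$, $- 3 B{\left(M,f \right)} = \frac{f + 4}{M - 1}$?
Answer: $14946 + \frac{265 \sqrt{7}}{6} \approx 15063.0$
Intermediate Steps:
$B{\left(M,f \right)} = - \frac{4 + f}{3 \left(-1 + M\right)}$ ($B{\left(M,f \right)} = - \frac{\left(f + 4\right) \frac{1}{M - 1}}{3} = - \frac{\left(4 + f\right) \frac{1}{-1 + M}}{3} = - \frac{\frac{1}{-1 + M} \left(4 + f\right)}{3} = - \frac{4 + f}{3 \left(-1 + M\right)}$)
$F{\left(j \right)} = \frac{5 \sqrt{j}}{12}$ ($F{\left(j \right)} = \frac{-4 - 1}{3 \left(-1 - 3\right)} \sqrt{j} = \frac{-4 - 1}{3 \left(-4\right)} \sqrt{j} = \frac{1}{3} \left(- \frac{1}{4}\right) \left(-5\right) \sqrt{j} = \frac{5 \sqrt{j}}{12}$)
$\left(141 + F{\left(7 \right)}\right) 106 = \left(141 + \frac{5 \sqrt{7}}{12}\right) 106 = 14946 + \frac{265 \sqrt{7}}{6}$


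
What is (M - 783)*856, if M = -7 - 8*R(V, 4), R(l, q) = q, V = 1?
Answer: -703632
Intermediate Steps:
M = -39 (M = -7 - 8*4 = -7 - 32 = -39)
(M - 783)*856 = (-39 - 783)*856 = -822*856 = -703632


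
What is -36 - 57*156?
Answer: -8928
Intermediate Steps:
-36 - 57*156 = -36 - 8892 = -8928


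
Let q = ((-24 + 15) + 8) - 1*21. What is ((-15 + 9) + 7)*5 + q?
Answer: -17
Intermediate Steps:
q = -22 (q = (-9 + 8) - 21 = -1 - 21 = -22)
((-15 + 9) + 7)*5 + q = ((-15 + 9) + 7)*5 - 22 = (-6 + 7)*5 - 22 = 1*5 - 22 = 5 - 22 = -17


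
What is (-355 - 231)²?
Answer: 343396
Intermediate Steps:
(-355 - 231)² = (-586)² = 343396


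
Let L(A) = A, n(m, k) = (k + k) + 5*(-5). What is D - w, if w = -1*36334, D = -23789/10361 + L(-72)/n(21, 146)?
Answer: 33502269201/922129 ≈ 36331.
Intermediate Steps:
n(m, k) = -25 + 2*k (n(m, k) = 2*k - 25 = -25 + 2*k)
D = -2365885/922129 (D = -23789/10361 - 72/(-25 + 2*146) = -23789*1/10361 - 72/(-25 + 292) = -23789/10361 - 72/267 = -23789/10361 - 72*1/267 = -23789/10361 - 24/89 = -2365885/922129 ≈ -2.5657)
w = -36334
D - w = -2365885/922129 - 1*(-36334) = -2365885/922129 + 36334 = 33502269201/922129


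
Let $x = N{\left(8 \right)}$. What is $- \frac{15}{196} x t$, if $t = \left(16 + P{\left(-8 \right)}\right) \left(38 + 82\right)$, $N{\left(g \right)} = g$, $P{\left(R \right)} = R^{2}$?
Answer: $- \frac{288000}{49} \approx -5877.5$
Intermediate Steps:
$x = 8$
$t = 9600$ ($t = \left(16 + \left(-8\right)^{2}\right) \left(38 + 82\right) = \left(16 + 64\right) 120 = 80 \cdot 120 = 9600$)
$- \frac{15}{196} x t = - \frac{15}{196} \cdot 8 \cdot 9600 = \left(-15\right) \frac{1}{196} \cdot 8 \cdot 9600 = \left(- \frac{15}{196}\right) 8 \cdot 9600 = \left(- \frac{30}{49}\right) 9600 = - \frac{288000}{49}$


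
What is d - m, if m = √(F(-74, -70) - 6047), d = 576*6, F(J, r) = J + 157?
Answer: 3456 - 2*I*√1491 ≈ 3456.0 - 77.227*I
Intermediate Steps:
F(J, r) = 157 + J
d = 3456
m = 2*I*√1491 (m = √((157 - 74) - 6047) = √(83 - 6047) = √(-5964) = 2*I*√1491 ≈ 77.227*I)
d - m = 3456 - 2*I*√1491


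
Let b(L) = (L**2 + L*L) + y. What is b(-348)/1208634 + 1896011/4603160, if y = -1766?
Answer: 1699188177847/2781767841720 ≈ 0.61083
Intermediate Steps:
b(L) = -1766 + 2*L**2 (b(L) = (L**2 + L*L) - 1766 = (L**2 + L**2) - 1766 = 2*L**2 - 1766 = -1766 + 2*L**2)
b(-348)/1208634 + 1896011/4603160 = (-1766 + 2*(-348)**2)/1208634 + 1896011/4603160 = (-1766 + 2*121104)*(1/1208634) + 1896011*(1/4603160) = (-1766 + 242208)*(1/1208634) + 1896011/4603160 = 240442*(1/1208634) + 1896011/4603160 = 120221/604317 + 1896011/4603160 = 1699188177847/2781767841720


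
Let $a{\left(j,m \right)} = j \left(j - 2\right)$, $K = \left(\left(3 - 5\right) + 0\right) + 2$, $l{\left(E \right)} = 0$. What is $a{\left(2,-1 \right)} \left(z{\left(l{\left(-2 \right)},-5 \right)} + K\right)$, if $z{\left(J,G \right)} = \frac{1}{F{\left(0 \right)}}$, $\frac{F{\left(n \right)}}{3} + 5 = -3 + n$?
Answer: $0$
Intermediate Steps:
$K = 0$ ($K = \left(-2 + 0\right) + 2 = -2 + 2 = 0$)
$a{\left(j,m \right)} = j \left(-2 + j\right)$
$F{\left(n \right)} = -24 + 3 n$ ($F{\left(n \right)} = -15 + 3 \left(-3 + n\right) = -15 + \left(-9 + 3 n\right) = -24 + 3 n$)
$z{\left(J,G \right)} = - \frac{1}{24}$ ($z{\left(J,G \right)} = \frac{1}{-24 + 3 \cdot 0} = \frac{1}{-24 + 0} = \frac{1}{-24} = - \frac{1}{24}$)
$a{\left(2,-1 \right)} \left(z{\left(l{\left(-2 \right)},-5 \right)} + K\right) = 2 \left(-2 + 2\right) \left(- \frac{1}{24} + 0\right) = 2 \cdot 0 \left(- \frac{1}{24}\right) = 0 \left(- \frac{1}{24}\right) = 0$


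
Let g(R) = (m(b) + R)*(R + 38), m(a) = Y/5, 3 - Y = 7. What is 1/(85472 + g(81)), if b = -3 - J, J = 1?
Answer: 5/475079 ≈ 1.0525e-5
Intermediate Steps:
Y = -4 (Y = 3 - 1*7 = 3 - 7 = -4)
b = -4 (b = -3 - 1*1 = -3 - 1 = -4)
m(a) = -4/5
g(R) = (38 + R)*(-4/5 + R) (g(R) = (-4/5 + R)*(R + 38) = (-4/5 + R)*(38 + R) = (38 + R)*(-4/5 + R))
1/(85472 + g(81)) = 1/(85472 + (-152/5 + 81**2 + (186/5)*81)) = 1/(85472 + (-152/5 + 6561 + 15066/5)) = 1/(85472 + 47719/5) = 1/(475079/5) = 5/475079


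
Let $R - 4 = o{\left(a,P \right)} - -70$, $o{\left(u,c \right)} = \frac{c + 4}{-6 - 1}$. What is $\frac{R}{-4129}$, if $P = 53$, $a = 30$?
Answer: $- \frac{461}{28903} \approx -0.01595$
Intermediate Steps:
$o{\left(u,c \right)} = - \frac{4}{7} - \frac{c}{7}$ ($o{\left(u,c \right)} = \frac{4 + c}{-7} = \left(4 + c\right) \left(- \frac{1}{7}\right) = - \frac{4}{7} - \frac{c}{7}$)
$R = \frac{461}{7}$ ($R = 4 - - \frac{433}{7} = 4 + \left(\left(- \frac{4}{7} - \frac{53}{7}\right) + 70\right) = 4 + \left(- \frac{57}{7} + 70\right) = 4 + \frac{433}{7} = \frac{461}{7} \approx 65.857$)
$\frac{R}{-4129} = \frac{461}{7 \left(-4129\right)} = \frac{461}{7} \left(- \frac{1}{4129}\right) = - \frac{461}{28903}$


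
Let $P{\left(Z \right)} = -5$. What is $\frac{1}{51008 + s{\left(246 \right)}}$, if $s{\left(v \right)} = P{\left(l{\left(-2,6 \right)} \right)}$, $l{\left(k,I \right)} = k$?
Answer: $\frac{1}{51003} \approx 1.9607 \cdot 10^{-5}$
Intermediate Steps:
$s{\left(v \right)} = -5$
$\frac{1}{51008 + s{\left(246 \right)}} = \frac{1}{51008 - 5} = \frac{1}{51003}$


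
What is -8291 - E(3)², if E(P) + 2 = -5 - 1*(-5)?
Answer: -8295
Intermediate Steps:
E(P) = -2 (E(P) = -2 + (-5 - 1*(-5)) = -2 + (-5 + 5) = -2 + 0 = -2)
-8291 - E(3)² = -8291 - 1*(-2)² = -8291 - 1*4 = -8291 - 4 = -8295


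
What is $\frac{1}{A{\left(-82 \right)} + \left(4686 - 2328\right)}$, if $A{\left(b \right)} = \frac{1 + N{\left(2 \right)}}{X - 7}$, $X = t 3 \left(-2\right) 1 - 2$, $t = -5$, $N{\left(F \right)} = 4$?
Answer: $\frac{21}{49523} \approx 0.00042405$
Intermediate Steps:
$X = 28$ ($X = - 5 \cdot 3 \left(-2\right) 1 - 2 = - 5 \left(\left(-6\right) 1\right) - 2 = \left(-5\right) \left(-6\right) - 2 = 30 - 2 = 28$)
$A{\left(b \right)} = \frac{5}{21}$ ($A{\left(b \right)} = \frac{1 + 4}{28 - 7} = \frac{5}{21}$)
$\frac{1}{A{\left(-82 \right)} + \left(4686 - 2328\right)} = \frac{1}{\frac{5}{21} + \left(4686 - 2328\right)} = \frac{1}{\frac{5}{21} + 2358} = \frac{1}{\frac{49523}{21}} = \frac{21}{49523}$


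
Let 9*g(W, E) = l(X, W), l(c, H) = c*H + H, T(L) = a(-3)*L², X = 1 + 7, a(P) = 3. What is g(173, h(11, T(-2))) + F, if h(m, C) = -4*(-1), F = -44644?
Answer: -44471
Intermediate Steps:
X = 8
T(L) = 3*L²
h(m, C) = 4
l(c, H) = H + H*c (l(c, H) = H*c + H = H + H*c)
g(W, E) = W (g(W, E) = (W*(1 + 8))/9 = (W*9)/9 = (9*W)/9 = W)
g(173, h(11, T(-2))) + F = 173 - 44644 = -44471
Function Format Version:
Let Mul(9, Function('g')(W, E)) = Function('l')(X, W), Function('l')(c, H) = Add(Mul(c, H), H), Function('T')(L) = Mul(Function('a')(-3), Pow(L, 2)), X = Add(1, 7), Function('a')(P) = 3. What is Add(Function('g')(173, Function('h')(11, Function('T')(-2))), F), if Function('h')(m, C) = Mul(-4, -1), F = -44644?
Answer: -44471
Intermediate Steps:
X = 8
Function('T')(L) = Mul(3, Pow(L, 2))
Function('h')(m, C) = 4
Function('l')(c, H) = Add(H, Mul(H, c)) (Function('l')(c, H) = Add(Mul(H, c), H) = Add(H, Mul(H, c)))
Function('g')(W, E) = W (Function('g')(W, E) = Mul(Rational(1, 9), Mul(W, Add(1, 8))) = Mul(Rational(1, 9), Mul(W, 9)) = Mul(Rational(1, 9), Mul(9, W)) = W)
Add(Function('g')(173, Function('h')(11, Function('T')(-2))), F) = Add(173, -44644) = -44471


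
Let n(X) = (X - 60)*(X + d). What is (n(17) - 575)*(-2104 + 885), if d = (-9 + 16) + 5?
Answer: 2221018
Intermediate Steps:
d = 12 (d = 7 + 5 = 12)
n(X) = (-60 + X)*(12 + X) (n(X) = (X - 60)*(X + 12) = (-60 + X)*(12 + X))
(n(17) - 575)*(-2104 + 885) = ((-720 + 17² - 48*17) - 575)*(-2104 + 885) = ((-720 + 289 - 816) - 575)*(-1219) = (-1247 - 575)*(-1219) = -1822*(-1219) = 2221018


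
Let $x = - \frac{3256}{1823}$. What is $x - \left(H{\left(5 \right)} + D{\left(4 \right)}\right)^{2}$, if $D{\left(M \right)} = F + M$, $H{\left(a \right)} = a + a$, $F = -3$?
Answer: $- \frac{223839}{1823} \approx -122.79$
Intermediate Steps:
$H{\left(a \right)} = 2 a$
$D{\left(M \right)} = -3 + M$
$x = - \frac{3256}{1823}$ ($x = \left(-3256\right) \frac{1}{1823} = - \frac{3256}{1823} \approx -1.7861$)
$x - \left(H{\left(5 \right)} + D{\left(4 \right)}\right)^{2} = - \frac{3256}{1823} - \left(2 \cdot 5 + \left(-3 + 4\right)\right)^{2} = - \frac{3256}{1823} - \left(10 + 1\right)^{2} = - \frac{3256}{1823} - 11^{2} = - \frac{3256}{1823} - 121 = - \frac{223839}{1823}$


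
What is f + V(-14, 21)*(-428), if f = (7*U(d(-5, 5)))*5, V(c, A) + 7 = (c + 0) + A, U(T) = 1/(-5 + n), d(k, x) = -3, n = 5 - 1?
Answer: -35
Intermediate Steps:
n = 4
U(T) = -1 (U(T) = 1/(-5 + 4) = 1/(-1) = -1)
V(c, A) = -7 + A + c (V(c, A) = -7 + ((c + 0) + A) = -7 + (c + A) = -7 + (A + c) = -7 + A + c)
f = -35 (f = (7*(-1))*5 = -7*5 = -35)
f + V(-14, 21)*(-428) = -35 + (-7 + 21 - 14)*(-428) = -35 + 0*(-428) = -35 + 0 = -35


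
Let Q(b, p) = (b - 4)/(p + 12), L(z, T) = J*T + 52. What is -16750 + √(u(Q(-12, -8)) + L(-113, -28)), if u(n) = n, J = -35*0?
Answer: -16750 + 4*√3 ≈ -16743.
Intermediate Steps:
J = 0
L(z, T) = 52 (L(z, T) = 0*T + 52 = 0 + 52 = 52)
Q(b, p) = (-4 + b)/(12 + p)
-16750 + √(u(Q(-12, -8)) + L(-113, -28)) = -16750 + √((-4 - 12)/(12 - 8) + 52) = -16750 + √(-16/4 + 52) = -16750 + √((¼)*(-16) + 52) = -16750 + √(-4 + 52) = -16750 + √48 = -16750 + 4*√3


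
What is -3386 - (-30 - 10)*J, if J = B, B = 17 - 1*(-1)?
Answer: -2666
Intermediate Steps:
B = 18 (B = 17 + 1 = 18)
J = 18
-3386 - (-30 - 10)*J = -3386 - (-30 - 10)*18 = -3386 - (-40)*18 = -3386 - 1*(-720) = -3386 + 720 = -2666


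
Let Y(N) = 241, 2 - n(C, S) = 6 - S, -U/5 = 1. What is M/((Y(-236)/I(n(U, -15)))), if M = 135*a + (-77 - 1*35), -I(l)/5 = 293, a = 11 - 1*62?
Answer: 10250605/241 ≈ 42534.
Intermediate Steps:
U = -5 (U = -5*1 = -5)
a = -51 (a = 11 - 62 = -51)
n(C, S) = -4 + S (n(C, S) = 2 - (6 - S) = 2 + (-6 + S) = -4 + S)
I(l) = -1465 (I(l) = -5*293 = -1465)
M = -6997 (M = 135*(-51) + (-77 - 1*35) = -6885 + (-77 - 35) = -6885 - 112 = -6997)
M/((Y(-236)/I(n(U, -15)))) = -6997/(241/(-1465)) = -6997/(241*(-1/1465)) = -6997/(-241/1465) = -6997*(-1465/241) = 10250605/241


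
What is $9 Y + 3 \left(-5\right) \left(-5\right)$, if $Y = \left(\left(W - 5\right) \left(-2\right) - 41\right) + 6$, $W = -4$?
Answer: $-78$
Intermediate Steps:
$Y = -17$ ($Y = \left(\left(-4 - 5\right) \left(-2\right) - 41\right) + 6 = \left(\left(-9\right) \left(-2\right) - 41\right) + 6 = \left(18 - 41\right) + 6 = -23 + 6 = -17$)
$9 Y + 3 \left(-5\right) \left(-5\right) = 9 \left(-17\right) + 3 \left(-5\right) \left(-5\right) = -153 - -75 = -153 + 75 = -78$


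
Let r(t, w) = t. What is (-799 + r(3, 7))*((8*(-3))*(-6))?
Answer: -114624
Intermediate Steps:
(-799 + r(3, 7))*((8*(-3))*(-6)) = (-799 + 3)*((8*(-3))*(-6)) = -(-19104)*(-6) = -796*144 = -114624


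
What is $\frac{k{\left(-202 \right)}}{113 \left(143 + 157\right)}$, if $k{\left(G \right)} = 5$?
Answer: $\frac{1}{6780} \approx 0.00014749$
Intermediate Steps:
$\frac{k{\left(-202 \right)}}{113 \left(143 + 157\right)} = \frac{5}{113 \left(143 + 157\right)} = \frac{5}{113 \cdot 300} = \frac{5}{33900} = 5 \cdot \frac{1}{33900} = \frac{1}{6780}$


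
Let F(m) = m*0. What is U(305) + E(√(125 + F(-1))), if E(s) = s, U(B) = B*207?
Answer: 63135 + 5*√5 ≈ 63146.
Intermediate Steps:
F(m) = 0
U(B) = 207*B
U(305) + E(√(125 + F(-1))) = 207*305 + √(125 + 0) = 63135 + √125 = 63135 + 5*√5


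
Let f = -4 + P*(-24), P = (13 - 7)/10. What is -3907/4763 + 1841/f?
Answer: -44202859/438196 ≈ -100.87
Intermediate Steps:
P = ⅗ (P = 6*(⅒) = ⅗ ≈ 0.60000)
f = -92/5 (f = -4 + (⅗)*(-24) = -4 - 72/5 = -92/5 ≈ -18.400)
-3907/4763 + 1841/f = -3907/4763 + 1841/(-92/5) = -3907*1/4763 + 1841*(-5/92) = -3907/4763 - 9205/92 = -44202859/438196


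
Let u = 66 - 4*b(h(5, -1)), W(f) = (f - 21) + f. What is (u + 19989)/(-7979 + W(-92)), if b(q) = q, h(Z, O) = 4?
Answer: -20039/8184 ≈ -2.4486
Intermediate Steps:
W(f) = -21 + 2*f (W(f) = (-21 + f) + f = -21 + 2*f)
u = 50 (u = 66 - 4*4 = 66 - 16 = 50)
(u + 19989)/(-7979 + W(-92)) = (50 + 19989)/(-7979 + (-21 + 2*(-92))) = 20039/(-7979 + (-21 - 184)) = 20039/(-7979 - 205) = 20039/(-8184) = 20039*(-1/8184) = -20039/8184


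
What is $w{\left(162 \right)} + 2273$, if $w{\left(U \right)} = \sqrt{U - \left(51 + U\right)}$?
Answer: $2273 + i \sqrt{51} \approx 2273.0 + 7.1414 i$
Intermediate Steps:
$w{\left(U \right)} = i \sqrt{51}$ ($w{\left(U \right)} = \sqrt{-51} = i \sqrt{51}$)
$w{\left(162 \right)} + 2273 = i \sqrt{51} + 2273 = 2273 + i \sqrt{51}$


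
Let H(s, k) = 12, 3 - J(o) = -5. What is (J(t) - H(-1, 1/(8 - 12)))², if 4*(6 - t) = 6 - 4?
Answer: 16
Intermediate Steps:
t = 11/2 (t = 6 - (6 - 4)/4 = 6 - ¼*2 = 6 - ½ = 11/2 ≈ 5.5000)
J(o) = 8 (J(o) = 3 - 1*(-5) = 3 + 5 = 8)
(J(t) - H(-1, 1/(8 - 12)))² = (8 - 1*12)² = (8 - 12)² = (-4)² = 16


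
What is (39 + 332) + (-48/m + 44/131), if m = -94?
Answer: 2289459/6157 ≈ 371.85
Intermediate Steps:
(39 + 332) + (-48/m + 44/131) = (39 + 332) + (-48/(-94) + 44/131) = 371 + (-48*(-1/94) + 44*(1/131)) = 371 + (24/47 + 44/131) = 371 + 5212/6157 = 2289459/6157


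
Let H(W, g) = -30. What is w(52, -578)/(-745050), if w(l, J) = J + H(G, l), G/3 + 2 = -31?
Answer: 304/372525 ≈ 0.00081605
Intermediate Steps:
G = -99 (G = -6 + 3*(-31) = -6 - 93 = -99)
w(l, J) = -30 + J (w(l, J) = J - 30 = -30 + J)
w(52, -578)/(-745050) = (-30 - 578)/(-745050) = -608*(-1/745050) = 304/372525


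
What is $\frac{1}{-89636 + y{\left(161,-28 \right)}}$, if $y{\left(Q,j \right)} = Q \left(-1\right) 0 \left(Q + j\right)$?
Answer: $- \frac{1}{89636} \approx -1.1156 \cdot 10^{-5}$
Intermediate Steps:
$y{\left(Q,j \right)} = 0$ ($y{\left(Q,j \right)} = - Q 0 \left(Q + j\right) = 0 \left(Q + j\right) = 0$)
$\frac{1}{-89636 + y{\left(161,-28 \right)}} = \frac{1}{-89636 + 0} = \frac{1}{-89636} = - \frac{1}{89636}$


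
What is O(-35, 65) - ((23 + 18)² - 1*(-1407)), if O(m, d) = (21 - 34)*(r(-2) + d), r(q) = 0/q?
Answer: -3933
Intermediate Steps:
r(q) = 0
O(m, d) = -13*d (O(m, d) = (21 - 34)*(0 + d) = -13*d)
O(-35, 65) - ((23 + 18)² - 1*(-1407)) = -13*65 - ((23 + 18)² - 1*(-1407)) = -845 - (41² + 1407) = -845 - (1681 + 1407) = -845 - 1*3088 = -845 - 3088 = -3933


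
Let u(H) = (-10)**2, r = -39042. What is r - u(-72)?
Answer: -39142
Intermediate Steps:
u(H) = 100
r - u(-72) = -39042 - 1*100 = -39042 - 100 = -39142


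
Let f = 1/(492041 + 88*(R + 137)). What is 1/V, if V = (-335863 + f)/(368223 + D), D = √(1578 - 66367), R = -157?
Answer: -180532740663/164667247502 - 490281*I*√64789/164667247502 ≈ -1.0963 - 0.00075786*I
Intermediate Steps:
D = I*√64789 (D = √(-64789) = I*√64789 ≈ 254.54*I)
f = 1/490281 (f = 1/(492041 + 88*(-157 + 137)) = 1/(492041 + 88*(-20)) = 1/(492041 - 1760) = 1/490281 ≈ 2.0396e-6)
V = -164667247502/(490281*(368223 + I*√64789)) (V = (-335863 + 1/490281)/(368223 + I*√64789) = -164667247502/(490281*(368223 + I*√64789)) ≈ -0.91212 + 0.00063051*I)
1/V = 1/(-10105711312821491/11079389854994593 + 82333623751*I*√64789/33238169564983779)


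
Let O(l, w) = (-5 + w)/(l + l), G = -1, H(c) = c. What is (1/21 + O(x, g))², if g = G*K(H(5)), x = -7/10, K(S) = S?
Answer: 22801/441 ≈ 51.703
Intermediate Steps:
x = -7/10 (x = -7*⅒ = -7/10 ≈ -0.70000)
g = -5 (g = -1*5 = -5)
O(l, w) = (-5 + w)/(2*l) (O(l, w) = (-5 + w)/((2*l)) = (-5 + w)*(1/(2*l)) = (-5 + w)/(2*l))
(1/21 + O(x, g))² = (1/21 + (-5 - 5)/(2*(-7/10)))² = (1/21 + (½)*(-10/7)*(-10))² = (1/21 + 50/7)² = (151/21)² = 22801/441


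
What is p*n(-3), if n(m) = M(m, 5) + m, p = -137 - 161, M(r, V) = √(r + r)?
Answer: 894 - 298*I*√6 ≈ 894.0 - 729.95*I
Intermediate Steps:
M(r, V) = √2*√r (M(r, V) = √(2*r) = √2*√r)
p = -298
n(m) = m + √2*√m (n(m) = √2*√m + m = m + √2*√m)
p*n(-3) = -298*(-3 + √2*√(-3)) = -298*(-3 + √2*(I*√3)) = -298*(-3 + I*√6) = 894 - 298*I*√6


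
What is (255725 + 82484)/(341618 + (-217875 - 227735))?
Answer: -338209/103992 ≈ -3.2523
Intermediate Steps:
(255725 + 82484)/(341618 + (-217875 - 227735)) = 338209/(341618 - 445610) = 338209/(-103992) = 338209*(-1/103992) = -338209/103992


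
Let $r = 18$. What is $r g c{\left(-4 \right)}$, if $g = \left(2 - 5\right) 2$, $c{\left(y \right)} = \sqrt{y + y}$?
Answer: $- 216 i \sqrt{2} \approx - 305.47 i$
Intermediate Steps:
$c{\left(y \right)} = \sqrt{2} \sqrt{y}$ ($c{\left(y \right)} = \sqrt{2 y} = \sqrt{2} \sqrt{y}$)
$g = -6$ ($g = \left(-3\right) 2 = -6$)
$r g c{\left(-4 \right)} = 18 \left(-6\right) \sqrt{2} \sqrt{-4} = - 108 \sqrt{2} \cdot 2 i = - 108 \cdot 2 i \sqrt{2} = - 216 i \sqrt{2}$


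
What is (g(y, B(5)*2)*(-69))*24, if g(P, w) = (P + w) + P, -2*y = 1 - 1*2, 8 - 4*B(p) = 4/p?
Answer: -38088/5 ≈ -7617.6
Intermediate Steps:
B(p) = 2 - 1/p
y = 1/2 (y = -(1 - 1*2)/2 = -(1 - 2)/2 = -1/2*(-1) = 1/2 ≈ 0.50000)
g(P, w) = w + 2*P
(g(y, B(5)*2)*(-69))*24 = (((2 - 1/5)*2 + 2*(1/2))*(-69))*24 = (((2 - 1*1/5)*2 + 1)*(-69))*24 = (((2 - 1/5)*2 + 1)*(-69))*24 = (((9/5)*2 + 1)*(-69))*24 = ((18/5 + 1)*(-69))*24 = ((23/5)*(-69))*24 = -1587/5*24 = -38088/5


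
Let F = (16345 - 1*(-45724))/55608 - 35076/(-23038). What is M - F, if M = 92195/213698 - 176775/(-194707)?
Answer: -2473686078922168915/1903733012500313448 ≈ -1.2994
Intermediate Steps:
F = 241460845/91506936 (F = (16345 + 45724)*(1/55608) - 35076*(-1/23038) = 62069*(1/55608) + 17538/11519 = 8867/7944 + 17538/11519 = 241460845/91506936 ≈ 2.6387)
M = 55727475815/41608496486 (M = 92195*(1/213698) - 176775*(-1/194707) = 92195/213698 + 176775/194707 = 55727475815/41608496486 ≈ 1.3393)
M - F = 55727475815/41608496486 - 1*241460845/91506936 = 55727475815/41608496486 - 241460845/91506936 = -2473686078922168915/1903733012500313448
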